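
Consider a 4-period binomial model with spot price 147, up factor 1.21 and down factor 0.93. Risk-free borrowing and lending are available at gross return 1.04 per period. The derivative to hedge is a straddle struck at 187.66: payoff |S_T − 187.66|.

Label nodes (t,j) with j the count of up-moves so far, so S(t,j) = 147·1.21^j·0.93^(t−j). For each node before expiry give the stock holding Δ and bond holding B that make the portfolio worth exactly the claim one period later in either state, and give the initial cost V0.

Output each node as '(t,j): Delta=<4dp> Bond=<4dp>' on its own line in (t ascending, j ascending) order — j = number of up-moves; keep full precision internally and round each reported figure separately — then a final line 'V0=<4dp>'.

The replicating-portfolio and risk-neutral prices coincide; use p* = (1.04−0.93)/(1.21−0.93) = 0.3929 for the latter.
At expiry t=4: V(4,0)=77.6964, V(4,1)=44.5890, V(4,2)=1.5139, V(4,3)=54.5301, V(4,4)=127.4476
Node (3,0) S=118.2405: V=(p*·44.5890+(1−p*)·77.6964)/1.04=62.2018; Δ=(44.5890−77.6964)/(143.0710−109.9636)=-1.0000; B=V−Δ·S=180.4423
Node (3,1) S=153.8398: V=(p*·1.5139+(1−p*)·44.5890)/1.04=26.6025; Δ=(1.5139−44.5890)/(186.1461−143.0710)=-1.0000; B=V−Δ·S=180.4423
Node (3,2) S=200.1571: V=(p*·54.5301+(1−p*)·1.5139)/1.04=21.4824; Δ=(54.5301−1.5139)/(242.1901−186.1461)=0.9460; B=V−Δ·S=-167.8612
Node (3,3) S=260.4195: V=(p*·127.4476+(1−p*)·54.5301)/1.04=79.9772; Δ=(127.4476−54.5301)/(315.1076−242.1901)=1.0000; B=V−Δ·S=-180.4423
Node (2,0) S=127.1403: V=(p*·26.6025+(1−p*)·62.2018)/1.04=46.3619; Δ=(26.6025−62.2018)/(153.8398−118.2405)=-1.0000; B=V−Δ·S=173.5022
Node (2,1) S=165.4191: V=(p*·21.4824+(1−p*)·26.6025)/1.04=23.6452; Δ=(21.4824−26.6025)/(200.1571−153.8398)=-0.1105; B=V−Δ·S=41.9315
Node (2,2) S=215.2227: V=(p*·79.9772+(1−p*)·21.4824)/1.04=42.7524; Δ=(79.9772−21.4824)/(260.4195−200.1571)=0.9707; B=V−Δ·S=-166.1575
Node (1,0) S=136.7100: V=(p*·23.6452+(1−p*)·46.3619)/1.04=35.9976; Δ=(23.6452−46.3619)/(165.4191−127.1403)=-0.5935; B=V−Δ·S=117.1286
Node (1,1) S=177.8700: V=(p*·42.7524+(1−p*)·23.6452)/1.04=29.9535; Δ=(42.7524−23.6452)/(215.2227−165.4191)=0.3836; B=V−Δ·S=-38.2863
Node (0,0) S=147.0000: V=(p*·29.9535+(1−p*)·35.9976)/1.04=32.3299; Δ=(29.9535−35.9976)/(177.8700−136.7100)=-0.1468; B=V−Δ·S=53.9161
Root portfolio cost Δ·147+B reproduces V0=32.3299.

(0,0): Delta=-0.1468 Bond=53.9161
(1,0): Delta=-0.5935 Bond=117.1286
(1,1): Delta=0.3836 Bond=-38.2863
(2,0): Delta=-1.0000 Bond=173.5022
(2,1): Delta=-0.1105 Bond=41.9315
(2,2): Delta=0.9707 Bond=-166.1575
(3,0): Delta=-1.0000 Bond=180.4423
(3,1): Delta=-1.0000 Bond=180.4423
(3,2): Delta=0.9460 Bond=-167.8612
(3,3): Delta=1.0000 Bond=-180.4423
V0=32.3299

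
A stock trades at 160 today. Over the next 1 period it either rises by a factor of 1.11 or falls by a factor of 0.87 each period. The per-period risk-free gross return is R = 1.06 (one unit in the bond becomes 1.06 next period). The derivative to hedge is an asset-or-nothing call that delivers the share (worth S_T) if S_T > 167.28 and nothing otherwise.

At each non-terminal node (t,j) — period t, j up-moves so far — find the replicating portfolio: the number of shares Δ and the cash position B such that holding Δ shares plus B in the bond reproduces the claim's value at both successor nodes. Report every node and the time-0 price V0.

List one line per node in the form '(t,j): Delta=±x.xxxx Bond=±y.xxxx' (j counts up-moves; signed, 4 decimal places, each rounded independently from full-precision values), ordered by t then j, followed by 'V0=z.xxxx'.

The replicating-portfolio and risk-neutral prices coincide; use p* = (1.06−0.87)/(1.11−0.87) = 0.7917 for the latter.
Terminal payoffs: V(1,0)=0.0000, V(1,1)=177.6000
Node (0,0) S=160.0000: V=(p*·177.6000+(1−p*)·0.0000)/1.06=132.6415; Δ=(177.6000−0.0000)/(177.6000−139.2000)=4.6250; B=V−Δ·S=-607.3585
Check: Δ(0,0)·S0 + B(0,0) = 132.6415 = V0.

(0,0): Delta=4.6250 Bond=-607.3585
V0=132.6415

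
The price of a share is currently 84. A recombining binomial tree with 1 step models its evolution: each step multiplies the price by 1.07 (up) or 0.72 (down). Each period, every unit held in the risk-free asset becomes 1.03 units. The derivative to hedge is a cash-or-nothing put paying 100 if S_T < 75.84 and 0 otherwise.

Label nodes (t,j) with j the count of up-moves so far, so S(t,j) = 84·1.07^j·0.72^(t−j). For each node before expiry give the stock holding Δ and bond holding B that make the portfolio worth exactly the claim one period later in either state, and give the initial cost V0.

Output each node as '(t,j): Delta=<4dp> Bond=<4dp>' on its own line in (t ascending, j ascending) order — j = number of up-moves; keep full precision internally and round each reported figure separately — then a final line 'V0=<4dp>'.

(0,0): Delta=-3.4014 Bond=296.8100
V0=11.0957

The replicating-portfolio and risk-neutral prices coincide; use p* = (1.03−0.72)/(1.07−0.72) = 0.8857 for the latter.
Terminal payoffs: V(1,0)=100.0000, V(1,1)=0.0000
Node (0,0) S=84.0000: V=(p*·0.0000+(1−p*)·100.0000)/1.03=11.0957; Δ=(0.0000−100.0000)/(89.8800−60.4800)=-3.4014; B=V−Δ·S=296.8100
Each (Δ,B) replicates both successor values, so the strategy is self-financing and V0 is arbitrage-free.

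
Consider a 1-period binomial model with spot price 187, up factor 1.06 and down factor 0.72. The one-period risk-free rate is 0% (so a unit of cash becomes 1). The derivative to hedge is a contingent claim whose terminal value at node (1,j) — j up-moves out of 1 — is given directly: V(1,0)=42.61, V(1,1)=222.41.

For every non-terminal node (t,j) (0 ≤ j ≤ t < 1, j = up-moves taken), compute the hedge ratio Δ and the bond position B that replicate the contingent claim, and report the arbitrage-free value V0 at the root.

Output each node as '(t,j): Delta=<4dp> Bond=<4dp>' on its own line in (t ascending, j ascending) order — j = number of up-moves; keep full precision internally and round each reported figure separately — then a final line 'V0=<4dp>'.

The replicating-portfolio and risk-neutral prices coincide; use p* = (1−0.72)/(1.06−0.72) = 0.8235 for the latter.
Terminal payoffs: V(1,0)=42.6100, V(1,1)=222.4100
(0,0): S=187.0000. Δ = (V_up−V_dn)/(S_up−S_dn) = (222.4100−42.6100)/(198.2200−134.6400) = 2.8279. V = [p*·222.4100 + (1−p*)·42.6100]/1 = 190.6806. B = V − Δ·S = -338.1429.
Check: Δ(0,0)·S0 + B(0,0) = 190.6806 = V0.

(0,0): Delta=2.8279 Bond=-338.1429
V0=190.6806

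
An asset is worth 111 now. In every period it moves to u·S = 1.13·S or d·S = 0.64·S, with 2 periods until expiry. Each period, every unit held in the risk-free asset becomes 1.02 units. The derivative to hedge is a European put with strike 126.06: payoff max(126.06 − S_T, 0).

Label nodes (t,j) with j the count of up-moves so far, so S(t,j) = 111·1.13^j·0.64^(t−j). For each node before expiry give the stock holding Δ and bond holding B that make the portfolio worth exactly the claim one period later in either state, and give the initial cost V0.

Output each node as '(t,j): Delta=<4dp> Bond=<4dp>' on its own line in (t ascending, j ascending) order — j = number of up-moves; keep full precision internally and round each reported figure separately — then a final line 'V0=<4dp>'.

(0,0): Delta=-0.7809 Bond=105.9032
(1,0): Delta=-1.0000 Bond=123.5882
(1,1): Delta=-0.7449 Bond=103.5151
V0=19.2266

Since d<R<u, set p* = (R−d)/(u−d) = 0.7755; price each node as the discounted p*-expectation of its children.
Terminal values V(2,·): V(2,0)=80.5944, V(2,1)=45.7848, V(2,2)=0.0000
(1,0): S=71.0400. Δ = (V_up−V_dn)/(S_up−S_dn) = (45.7848−80.5944)/(80.2752−45.4656) = -1.0000. V = [p*·45.7848 + (1−p*)·80.5944]/1.02 = 52.5482. B = V − Δ·S = 123.5882.
(1,1): S=125.4300. Δ = (V_up−V_dn)/(S_up−S_dn) = (0.0000−45.7848)/(141.7359−80.2752) = -0.7449. V = [p*·0.0000 + (1−p*)·45.7848]/1.02 = 10.0767. B = V − Δ·S = 103.5151.
(0,0): S=111.0000. Δ = (V_up−V_dn)/(S_up−S_dn) = (10.0767−52.5482)/(125.4300−71.0400) = -0.7809. V = [p*·10.0767 + (1−p*)·52.5482]/1.02 = 19.2266. B = V − Δ·S = 105.9032.
Root portfolio cost Δ·111+B reproduces V0=19.2266.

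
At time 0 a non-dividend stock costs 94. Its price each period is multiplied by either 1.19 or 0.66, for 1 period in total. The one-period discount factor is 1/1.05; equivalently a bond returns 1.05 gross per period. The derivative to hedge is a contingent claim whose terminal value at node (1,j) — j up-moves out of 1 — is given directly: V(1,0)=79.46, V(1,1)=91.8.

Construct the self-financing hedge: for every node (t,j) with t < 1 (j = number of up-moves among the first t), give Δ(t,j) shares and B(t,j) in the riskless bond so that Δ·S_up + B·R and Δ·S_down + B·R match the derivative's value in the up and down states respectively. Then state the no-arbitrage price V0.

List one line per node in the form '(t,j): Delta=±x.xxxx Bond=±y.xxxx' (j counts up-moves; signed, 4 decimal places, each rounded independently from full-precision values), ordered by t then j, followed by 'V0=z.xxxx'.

(0,0): Delta=0.2477 Bond=61.0412
V0=84.3242

Risk-neutral probability p* = (R−d)/(u−d) = (1.05−0.66)/(1.19−0.66) = 0.7358.
At expiry t=1: V(1,0)=79.4600, V(1,1)=91.8000
  t=0,j=0: stock 94.0000 → up 111.8600 (V=91.8000), down 62.0400 (V=79.4600). Price 84.3242; hedge Δ=0.2477, bond B=61.0412.
The time-0 hedge costs 84.3242, which is the no-arbitrage price.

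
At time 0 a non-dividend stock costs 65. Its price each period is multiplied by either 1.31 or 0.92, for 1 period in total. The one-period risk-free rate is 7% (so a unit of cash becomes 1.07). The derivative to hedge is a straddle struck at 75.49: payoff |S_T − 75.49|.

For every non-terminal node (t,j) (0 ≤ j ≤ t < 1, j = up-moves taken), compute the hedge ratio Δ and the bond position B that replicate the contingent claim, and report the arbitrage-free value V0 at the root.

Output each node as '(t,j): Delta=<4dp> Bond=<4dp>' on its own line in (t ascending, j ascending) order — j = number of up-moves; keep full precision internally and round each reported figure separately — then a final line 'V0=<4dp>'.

(0,0): Delta=-0.2379 Bond=27.9576
V0=12.4960

No-arbitrage ⇒ martingale measure with p* = (R−d)/(u−d) = 0.3846.
At expiry t=1: V(1,0)=15.6900, V(1,1)=9.6600
Node (0,0) S=65.0000: V=(p*·9.6600+(1−p*)·15.6900)/1.07=12.4960; Δ=(9.6600−15.6900)/(85.1500−59.8000)=-0.2379; B=V−Δ·S=27.9576
Each (Δ,B) replicates both successor values, so the strategy is self-financing and V0 is arbitrage-free.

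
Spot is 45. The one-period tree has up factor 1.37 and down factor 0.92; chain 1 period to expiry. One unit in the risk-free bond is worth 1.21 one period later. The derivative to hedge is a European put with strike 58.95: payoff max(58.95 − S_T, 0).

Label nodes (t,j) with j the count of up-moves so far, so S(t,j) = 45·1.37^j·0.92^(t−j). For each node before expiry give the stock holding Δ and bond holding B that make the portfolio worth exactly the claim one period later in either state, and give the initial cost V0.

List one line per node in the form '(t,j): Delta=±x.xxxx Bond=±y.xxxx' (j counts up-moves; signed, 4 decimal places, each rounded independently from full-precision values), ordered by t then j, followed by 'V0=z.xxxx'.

(0,0): Delta=-0.8667 Bond=44.1570
V0=5.1570

Since d<R<u, set p* = (R−d)/(u−d) = 0.6444; price each node as the discounted p*-expectation of its children.
Payoff layer (t=1): V(1,0)=17.5500, V(1,1)=0.0000
(0,0): S=45.0000. Δ = (V_up−V_dn)/(S_up−S_dn) = (0.0000−17.5500)/(61.6500−41.4000) = -0.8667. V = [p*·0.0000 + (1−p*)·17.5500]/1.21 = 5.1570. B = V − Δ·S = 44.1570.
The time-0 hedge costs 5.1570, which is the no-arbitrage price.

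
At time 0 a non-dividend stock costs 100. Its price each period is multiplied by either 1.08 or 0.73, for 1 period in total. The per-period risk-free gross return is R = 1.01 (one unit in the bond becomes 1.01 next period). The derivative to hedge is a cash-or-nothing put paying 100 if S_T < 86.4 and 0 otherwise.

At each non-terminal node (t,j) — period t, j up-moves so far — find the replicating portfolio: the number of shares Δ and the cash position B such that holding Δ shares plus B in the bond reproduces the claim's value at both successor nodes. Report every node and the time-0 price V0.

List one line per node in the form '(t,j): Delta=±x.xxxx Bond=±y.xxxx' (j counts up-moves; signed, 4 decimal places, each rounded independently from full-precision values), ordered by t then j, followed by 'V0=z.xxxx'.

Under the risk-neutral measure, an up-move has probability p* = (R−d)/(u−d) = 0.8000 and values discount at R = 1.01.
Payoff layer (t=1): V(1,0)=100.0000, V(1,1)=0.0000
(0,0): S=100.0000. Δ = (V_up−V_dn)/(S_up−S_dn) = (0.0000−100.0000)/(108.0000−73.0000) = -2.8571. V = [p*·0.0000 + (1−p*)·100.0000]/1.01 = 19.8020. B = V − Δ·S = 305.5163.
Check: Δ(0,0)·S0 + B(0,0) = 19.8020 = V0.

(0,0): Delta=-2.8571 Bond=305.5163
V0=19.8020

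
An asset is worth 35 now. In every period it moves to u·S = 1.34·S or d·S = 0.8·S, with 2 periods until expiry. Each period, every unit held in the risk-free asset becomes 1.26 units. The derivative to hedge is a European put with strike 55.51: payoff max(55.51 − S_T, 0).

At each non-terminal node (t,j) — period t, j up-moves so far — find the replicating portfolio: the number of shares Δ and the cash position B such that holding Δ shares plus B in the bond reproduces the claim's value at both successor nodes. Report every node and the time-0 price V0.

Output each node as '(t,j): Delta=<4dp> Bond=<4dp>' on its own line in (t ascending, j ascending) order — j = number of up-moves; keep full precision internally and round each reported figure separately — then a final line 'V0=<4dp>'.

No-arbitrage ⇒ martingale measure with p* = (R−d)/(u−d) = 0.8519.
Payoff layer (t=2): V(2,0)=33.1100, V(2,1)=17.9900, V(2,2)=0.0000
  t=1,j=0: stock 28.0000 → up 37.5200 (V=17.9900), down 22.4000 (V=33.1100). Price 16.0556; hedge Δ=-1.0000, bond B=44.0556.
  t=1,j=1: stock 46.9000 → up 62.8460 (V=0.0000), down 37.5200 (V=17.9900). Price 2.1152; hedge Δ=-0.7103, bond B=35.4300.
  t=0,j=0: stock 35.0000 → up 46.9000 (V=2.1152), down 28.0000 (V=16.0556). Price 3.3178; hedge Δ=-0.7376, bond B=29.1333.
Self-financing check: at every node Δ·S+B equals the discounted successor values.

(0,0): Delta=-0.7376 Bond=29.1333
(1,0): Delta=-1.0000 Bond=44.0556
(1,1): Delta=-0.7103 Bond=35.4300
V0=3.3178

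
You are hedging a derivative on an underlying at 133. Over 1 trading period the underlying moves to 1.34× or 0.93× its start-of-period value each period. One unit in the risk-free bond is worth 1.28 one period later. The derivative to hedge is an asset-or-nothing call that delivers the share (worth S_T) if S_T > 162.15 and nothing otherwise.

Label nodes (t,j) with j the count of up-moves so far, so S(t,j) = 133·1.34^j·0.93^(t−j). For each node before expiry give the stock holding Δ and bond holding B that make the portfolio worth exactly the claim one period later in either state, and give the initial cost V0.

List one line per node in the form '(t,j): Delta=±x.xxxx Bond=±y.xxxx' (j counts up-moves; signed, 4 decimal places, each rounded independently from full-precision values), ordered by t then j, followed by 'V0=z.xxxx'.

(0,0): Delta=3.2683 Bond=-315.8243
V0=118.8586

The replicating-portfolio and risk-neutral prices coincide; use p* = (1.28−0.93)/(1.34−0.93) = 0.8537 for the latter.
Terminal payoffs: V(1,0)=0.0000, V(1,1)=178.2200
  t=0,j=0: stock 133.0000 → up 178.2200 (V=178.2200), down 123.6900 (V=0.0000). Price 118.8586; hedge Δ=3.2683, bond B=-315.8243.
Self-financing check: at every node Δ·S+B equals the discounted successor values.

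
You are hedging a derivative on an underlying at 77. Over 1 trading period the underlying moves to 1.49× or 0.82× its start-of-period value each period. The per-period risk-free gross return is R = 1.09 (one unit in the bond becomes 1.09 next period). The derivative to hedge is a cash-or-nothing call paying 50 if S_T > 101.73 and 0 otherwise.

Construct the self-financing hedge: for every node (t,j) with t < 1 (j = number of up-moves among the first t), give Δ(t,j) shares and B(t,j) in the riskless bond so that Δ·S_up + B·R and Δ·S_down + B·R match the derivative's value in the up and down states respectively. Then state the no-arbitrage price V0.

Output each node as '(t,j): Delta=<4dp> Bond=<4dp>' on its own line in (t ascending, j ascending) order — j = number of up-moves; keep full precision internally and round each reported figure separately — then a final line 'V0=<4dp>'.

Since d<R<u, set p* = (R−d)/(u−d) = 0.4030; price each node as the discounted p*-expectation of its children.
Terminal values V(1,·): V(1,0)=0.0000, V(1,1)=50.0000
(0,0): S=77.0000. Δ = (V_up−V_dn)/(S_up−S_dn) = (50.0000−0.0000)/(114.7300−63.1400) = 0.9692. V = [p*·50.0000 + (1−p*)·0.0000]/1.09 = 18.4856. B = V − Δ·S = -56.1413.
The time-0 hedge costs 18.4856, which is the no-arbitrage price.

(0,0): Delta=0.9692 Bond=-56.1413
V0=18.4856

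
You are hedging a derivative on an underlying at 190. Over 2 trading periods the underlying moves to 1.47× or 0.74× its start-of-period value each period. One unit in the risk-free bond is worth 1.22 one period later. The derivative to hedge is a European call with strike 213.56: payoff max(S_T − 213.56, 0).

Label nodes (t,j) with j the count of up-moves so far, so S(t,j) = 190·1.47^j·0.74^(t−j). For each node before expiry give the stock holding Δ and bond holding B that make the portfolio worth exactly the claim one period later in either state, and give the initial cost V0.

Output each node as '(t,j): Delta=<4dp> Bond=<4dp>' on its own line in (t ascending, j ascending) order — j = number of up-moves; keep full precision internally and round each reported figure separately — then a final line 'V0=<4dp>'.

(0,0): Delta=0.7655 Bond=-88.2263
(1,0): Delta=0.0000 Bond=0.0000
(1,1): Delta=0.9663 Bond=-163.6965
V0=57.2279

Under the risk-neutral measure, an up-move has probability p* = (R−d)/(u−d) = 0.6575 and values discount at R = 1.22.
Terminal values V(2,·): V(2,0)=0.0000, V(2,1)=0.0000, V(2,2)=197.0110
  t=1,j=0: stock 140.6000 → up 206.6820 (V=0.0000), down 104.0440 (V=0.0000). Price 0.0000; hedge Δ=0.0000, bond B=0.0000.
  t=1,j=1: stock 279.3000 → up 410.5710 (V=197.0110), down 206.6820 (V=0.0000). Price 106.1815; hedge Δ=0.9663, bond B=-163.6965.
  t=0,j=0: stock 190.0000 → up 279.3000 (V=106.1815), down 140.6000 (V=0.0000). Price 57.2279; hedge Δ=0.7655, bond B=-88.2263.
Each (Δ,B) replicates both successor values, so the strategy is self-financing and V0 is arbitrage-free.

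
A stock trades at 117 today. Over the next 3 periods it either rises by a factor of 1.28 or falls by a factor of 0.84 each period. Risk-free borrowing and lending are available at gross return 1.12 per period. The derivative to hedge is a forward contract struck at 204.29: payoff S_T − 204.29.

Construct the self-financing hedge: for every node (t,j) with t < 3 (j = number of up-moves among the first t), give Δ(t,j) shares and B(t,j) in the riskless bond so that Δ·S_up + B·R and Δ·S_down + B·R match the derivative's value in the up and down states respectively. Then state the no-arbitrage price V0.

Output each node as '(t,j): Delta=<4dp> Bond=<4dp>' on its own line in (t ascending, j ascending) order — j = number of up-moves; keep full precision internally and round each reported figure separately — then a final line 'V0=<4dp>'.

Under the risk-neutral measure, an up-move has probability p* = (R−d)/(u−d) = 0.6364 and values discount at R = 1.12.
Terminal values V(3,·): V(3,0)=-134.9436, V(3,1)=-98.6193, V(3,2)=-43.2680, V(3,3)=41.0768
(2,0): S=82.5552. Δ = (V_up−V_dn)/(S_up−S_dn) = (-98.6193−-134.9436)/(105.6707−69.3464) = 1.0000. V = [p*·-98.6193 + (1−p*)·-134.9436]/1.12 = -99.8466. B = V − Δ·S = -182.4018.
(2,1): S=125.7984. Δ = (V_up−V_dn)/(S_up−S_dn) = (-43.2680−-98.6193)/(161.0220−105.6707) = 1.0000. V = [p*·-43.2680 + (1−p*)·-98.6193]/1.12 = -56.6034. B = V − Δ·S = -182.4018.
(2,2): S=191.6928. Δ = (V_up−V_dn)/(S_up−S_dn) = (41.0768−-43.2680)/(245.3668−161.0220) = 1.0000. V = [p*·41.0768 + (1−p*)·-43.2680]/1.12 = 9.2910. B = V − Δ·S = -182.4018.
(1,0): S=98.2800. Δ = (V_up−V_dn)/(S_up−S_dn) = (-56.6034−-99.8466)/(125.7984−82.5552) = 1.0000. V = [p*·-56.6034 + (1−p*)·-99.8466]/1.12 = -64.5787. B = V − Δ·S = -162.8587.
(1,1): S=149.7600. Δ = (V_up−V_dn)/(S_up−S_dn) = (9.2910−-56.6034)/(191.6928−125.7984) = 1.0000. V = [p*·9.2910 + (1−p*)·-56.6034]/1.12 = -13.0987. B = V − Δ·S = -162.8587.
(0,0): S=117.0000. Δ = (V_up−V_dn)/(S_up−S_dn) = (-13.0987−-64.5787)/(149.7600−98.2800) = 1.0000. V = [p*·-13.0987 + (1−p*)·-64.5787]/1.12 = -28.4096. B = V − Δ·S = -145.4096.
Each (Δ,B) replicates both successor values, so the strategy is self-financing and V0 is arbitrage-free.

(0,0): Delta=1.0000 Bond=-145.4096
(1,0): Delta=1.0000 Bond=-162.8587
(1,1): Delta=1.0000 Bond=-162.8587
(2,0): Delta=1.0000 Bond=-182.4018
(2,1): Delta=1.0000 Bond=-182.4018
(2,2): Delta=1.0000 Bond=-182.4018
V0=-28.4096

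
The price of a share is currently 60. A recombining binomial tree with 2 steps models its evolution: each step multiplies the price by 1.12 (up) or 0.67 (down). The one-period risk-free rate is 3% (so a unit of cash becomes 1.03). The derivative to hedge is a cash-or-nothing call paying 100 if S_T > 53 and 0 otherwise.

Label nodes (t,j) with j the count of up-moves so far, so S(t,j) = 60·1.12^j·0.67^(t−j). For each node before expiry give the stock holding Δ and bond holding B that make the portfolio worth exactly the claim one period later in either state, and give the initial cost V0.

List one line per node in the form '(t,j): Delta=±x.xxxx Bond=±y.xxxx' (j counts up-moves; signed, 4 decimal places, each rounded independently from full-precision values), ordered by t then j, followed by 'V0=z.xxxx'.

(0,0): Delta=2.8767 Bond=-112.2736
(1,0): Delta=0.0000 Bond=0.0000
(1,1): Delta=3.3069 Bond=-144.5523
V0=60.3261

The replicating-portfolio and risk-neutral prices coincide; use p* = (1.03−0.67)/(1.12−0.67) = 0.8000 for the latter.
At expiry t=2: V(2,0)=0.0000, V(2,1)=0.0000, V(2,2)=100.0000
(1,0): S=40.2000. Δ = (V_up−V_dn)/(S_up−S_dn) = (0.0000−0.0000)/(45.0240−26.9340) = 0.0000. V = [p*·0.0000 + (1−p*)·0.0000]/1.03 = 0.0000. B = V − Δ·S = 0.0000.
(1,1): S=67.2000. Δ = (V_up−V_dn)/(S_up−S_dn) = (100.0000−0.0000)/(75.2640−45.0240) = 3.3069. V = [p*·100.0000 + (1−p*)·0.0000]/1.03 = 77.6699. B = V − Δ·S = -144.5523.
(0,0): S=60.0000. Δ = (V_up−V_dn)/(S_up−S_dn) = (77.6699−0.0000)/(67.2000−40.2000) = 2.8767. V = [p*·77.6699 + (1−p*)·0.0000]/1.03 = 60.3261. B = V − Δ·S = -112.2736.
Root portfolio cost Δ·60+B reproduces V0=60.3261.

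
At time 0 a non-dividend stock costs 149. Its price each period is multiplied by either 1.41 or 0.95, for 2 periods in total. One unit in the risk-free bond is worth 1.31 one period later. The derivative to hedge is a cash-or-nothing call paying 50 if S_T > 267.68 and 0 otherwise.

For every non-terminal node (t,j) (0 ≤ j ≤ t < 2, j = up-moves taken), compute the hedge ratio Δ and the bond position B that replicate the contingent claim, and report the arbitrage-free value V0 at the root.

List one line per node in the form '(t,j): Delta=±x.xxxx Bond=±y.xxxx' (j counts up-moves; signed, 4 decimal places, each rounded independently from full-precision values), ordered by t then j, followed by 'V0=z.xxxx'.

No-arbitrage ⇒ martingale measure with p* = (R−d)/(u−d) = 0.7826.
At expiry t=2: V(2,0)=0.0000, V(2,1)=0.0000, V(2,2)=50.0000
  t=1,j=0: stock 141.5500 → up 199.5855 (V=0.0000), down 134.4725 (V=0.0000). Price 0.0000; hedge Δ=0.0000, bond B=0.0000.
  t=1,j=1: stock 210.0900 → up 296.2269 (V=50.0000), down 199.5855 (V=0.0000). Price 29.8706; hedge Δ=0.5174, bond B=-78.8251.
  t=0,j=0: stock 149.0000 → up 210.0900 (V=29.8706), down 141.5500 (V=0.0000). Price 17.8450; hedge Δ=0.4358, bond B=-47.0910.
Self-financing check: at every node Δ·S+B equals the discounted successor values.

(0,0): Delta=0.4358 Bond=-47.0910
(1,0): Delta=0.0000 Bond=0.0000
(1,1): Delta=0.5174 Bond=-78.8251
V0=17.8450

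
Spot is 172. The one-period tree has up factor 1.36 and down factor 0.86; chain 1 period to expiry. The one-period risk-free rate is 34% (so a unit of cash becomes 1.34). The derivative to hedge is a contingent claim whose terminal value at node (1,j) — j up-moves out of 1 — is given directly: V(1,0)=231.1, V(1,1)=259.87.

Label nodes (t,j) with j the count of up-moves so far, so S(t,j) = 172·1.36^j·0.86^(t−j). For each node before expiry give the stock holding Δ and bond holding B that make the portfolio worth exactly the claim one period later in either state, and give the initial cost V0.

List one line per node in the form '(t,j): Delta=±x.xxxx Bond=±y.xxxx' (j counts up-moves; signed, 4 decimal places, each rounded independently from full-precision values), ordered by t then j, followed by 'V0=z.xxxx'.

No-arbitrage ⇒ martingale measure with p* = (R−d)/(u−d) = 0.9600.
At expiry t=1: V(1,0)=231.1000, V(1,1)=259.8700
Node (0,0) S=172.0000: V=(p*·259.8700+(1−p*)·231.1000)/1.34=193.0740; Δ=(259.8700−231.1000)/(233.9200−147.9200)=0.3345; B=V−Δ·S=135.5340
Root portfolio cost Δ·172+B reproduces V0=193.0740.

(0,0): Delta=0.3345 Bond=135.5340
V0=193.0740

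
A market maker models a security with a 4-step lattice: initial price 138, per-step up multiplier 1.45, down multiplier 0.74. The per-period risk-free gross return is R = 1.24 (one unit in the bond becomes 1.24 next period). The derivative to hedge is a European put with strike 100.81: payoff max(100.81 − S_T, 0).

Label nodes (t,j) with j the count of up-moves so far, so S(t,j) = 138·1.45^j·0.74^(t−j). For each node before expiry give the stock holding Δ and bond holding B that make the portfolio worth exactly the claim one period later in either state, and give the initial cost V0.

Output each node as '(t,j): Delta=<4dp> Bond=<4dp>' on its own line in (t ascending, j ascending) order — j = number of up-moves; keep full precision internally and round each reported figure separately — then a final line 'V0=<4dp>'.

Since d<R<u, set p* = (R−d)/(u−d) = 0.7042; price each node as the discounted p*-expectation of its children.
Terminal values V(4,·): V(4,0)=59.4285, V(4,1)=19.7247, V(4,2)=0.0000, V(4,3)=0.0000, V(4,4)=0.0000
  t=3,j=0: stock 55.9209 → up 81.0853 (V=19.7247), down 41.3815 (V=59.4285). Price 25.3775; hedge Δ=-1.0000, bond B=81.2984.
  t=3,j=1: stock 109.5748 → up 158.8834 (V=0.0000), down 81.0853 (V=19.7247). Price 4.7049; hedge Δ=-0.2535, bond B=32.4861.
  t=3,j=2: stock 214.7073 → up 311.3256 (V=0.0000), down 158.8834 (V=0.0000). Price 0.0000; hedge Δ=0.0000, bond B=0.0000.
  t=3,j=3: stock 420.7102 → up 610.0299 (V=0.0000), down 311.3256 (V=0.0000). Price 0.0000; hedge Δ=0.0000, bond B=0.0000.
  t=2,j=0: stock 75.5688 → up 109.5748 (V=4.7049), down 55.9209 (V=25.3775). Price 8.7253; hedge Δ=-0.3853, bond B=37.8416.
  t=2,j=1: stock 148.0740 → up 214.7073 (V=0.0000), down 109.5748 (V=4.7049). Price 1.1222; hedge Δ=-0.0448, bond B=7.7488.
  t=2,j=2: stock 290.1450 → up 420.7102 (V=0.0000), down 214.7073 (V=0.0000). Price 0.0000; hedge Δ=0.0000, bond B=0.0000.
  t=1,j=0: stock 102.1200 → up 148.0740 (V=1.1222), down 75.5688 (V=8.7253). Price 2.7186; hedge Δ=-0.1049, bond B=13.4270.
  t=1,j=1: stock 200.1000 → up 290.1450 (V=0.0000), down 148.0740 (V=1.1222). Price 0.2677; hedge Δ=-0.0079, bond B=1.8483.
  t=0,j=0: stock 138.0000 → up 200.1000 (V=0.2677), down 102.1200 (V=2.7186). Price 0.8005; hedge Δ=-0.0250, bond B=4.2524.
Root portfolio cost Δ·138+B reproduces V0=0.8005.

(0,0): Delta=-0.0250 Bond=4.2524
(1,0): Delta=-0.1049 Bond=13.4270
(1,1): Delta=-0.0079 Bond=1.8483
(2,0): Delta=-0.3853 Bond=37.8416
(2,1): Delta=-0.0448 Bond=7.7488
(2,2): Delta=0.0000 Bond=0.0000
(3,0): Delta=-1.0000 Bond=81.2984
(3,1): Delta=-0.2535 Bond=32.4861
(3,2): Delta=0.0000 Bond=0.0000
(3,3): Delta=0.0000 Bond=0.0000
V0=0.8005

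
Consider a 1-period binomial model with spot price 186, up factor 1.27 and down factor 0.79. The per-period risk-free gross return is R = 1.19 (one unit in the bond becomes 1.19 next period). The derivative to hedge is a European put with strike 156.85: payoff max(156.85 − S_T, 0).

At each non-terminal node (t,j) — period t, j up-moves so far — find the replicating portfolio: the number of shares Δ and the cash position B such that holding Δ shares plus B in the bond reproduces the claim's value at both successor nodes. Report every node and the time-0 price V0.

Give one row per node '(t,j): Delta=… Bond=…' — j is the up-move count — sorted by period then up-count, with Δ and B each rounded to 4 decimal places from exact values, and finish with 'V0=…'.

Risk-neutral probability p* = (R−d)/(u−d) = (1.19−0.79)/(1.27−0.79) = 0.8333.
Terminal values V(1,·): V(1,0)=9.9100, V(1,1)=0.0000
(0,0): S=186.0000. Δ = (V_up−V_dn)/(S_up−S_dn) = (0.0000−9.9100)/(236.2200−146.9400) = -0.1110. V = [p*·0.0000 + (1−p*)·9.9100]/1.19 = 1.3880. B = V − Δ·S = 22.0338.
Each (Δ,B) replicates both successor values, so the strategy is self-financing and V0 is arbitrage-free.

(0,0): Delta=-0.1110 Bond=22.0338
V0=1.3880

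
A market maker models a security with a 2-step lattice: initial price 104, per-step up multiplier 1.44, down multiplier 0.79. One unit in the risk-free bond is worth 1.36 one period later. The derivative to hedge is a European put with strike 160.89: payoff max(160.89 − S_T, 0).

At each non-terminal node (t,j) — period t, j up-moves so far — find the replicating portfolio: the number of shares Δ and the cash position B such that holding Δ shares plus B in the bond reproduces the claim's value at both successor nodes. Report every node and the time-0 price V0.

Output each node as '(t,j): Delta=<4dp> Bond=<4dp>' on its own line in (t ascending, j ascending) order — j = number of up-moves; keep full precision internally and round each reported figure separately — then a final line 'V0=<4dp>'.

The replicating-portfolio and risk-neutral prices coincide; use p* = (1.36−0.79)/(1.44−0.79) = 0.8769 for the latter.
At expiry t=2: V(2,0)=95.9836, V(2,1)=42.5796, V(2,2)=0.0000
Node (1,0) S=82.1600: V=(p*·42.5796+(1−p*)·95.9836)/1.36=36.1415; Δ=(42.5796−95.9836)/(118.3104−64.9064)=-1.0000; B=V−Δ·S=118.3015
Node (1,1) S=149.7600: V=(p*·0.0000+(1−p*)·42.5796)/1.36=3.8534; Δ=(0.0000−42.5796)/(215.6544−118.3104)=-0.4374; B=V−Δ·S=69.3604
Node (0,0) S=104.0000: V=(p*·3.8534+(1−p*)·36.1415)/1.36=5.7554; Δ=(3.8534−36.1415)/(149.7600−82.1600)=-0.4776; B=V−Δ·S=55.4294
Each (Δ,B) replicates both successor values, so the strategy is self-financing and V0 is arbitrage-free.

(0,0): Delta=-0.4776 Bond=55.4294
(1,0): Delta=-1.0000 Bond=118.3015
(1,1): Delta=-0.4374 Bond=69.3604
V0=5.7554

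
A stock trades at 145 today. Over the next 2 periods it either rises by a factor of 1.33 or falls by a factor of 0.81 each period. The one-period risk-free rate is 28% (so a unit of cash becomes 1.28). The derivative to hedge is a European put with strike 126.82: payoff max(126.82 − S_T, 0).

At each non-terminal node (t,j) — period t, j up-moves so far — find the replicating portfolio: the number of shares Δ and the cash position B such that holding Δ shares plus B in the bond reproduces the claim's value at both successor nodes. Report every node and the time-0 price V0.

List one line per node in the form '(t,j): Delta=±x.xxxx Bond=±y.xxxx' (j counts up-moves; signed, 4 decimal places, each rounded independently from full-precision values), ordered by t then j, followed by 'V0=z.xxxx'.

(0,0): Delta=-0.0316 Bond=4.7562
(1,0): Delta=-0.5188 Bond=63.3139
(1,1): Delta=0.0000 Bond=0.0000
V0=0.1788

Under the risk-neutral measure, an up-move has probability p* = (R−d)/(u−d) = 0.9038 and values discount at R = 1.28.
Terminal payoffs: V(2,0)=31.6855, V(2,1)=0.0000, V(2,2)=0.0000
(1,0): S=117.4500. Δ = (V_up−V_dn)/(S_up−S_dn) = (0.0000−31.6855)/(156.2085−95.1345) = -0.5188. V = [p*·0.0000 + (1−p*)·31.6855]/1.28 = 2.3802. B = V − Δ·S = 63.3139.
(1,1): S=192.8500. Δ = (V_up−V_dn)/(S_up−S_dn) = (0.0000−0.0000)/(256.4905−156.2085) = 0.0000. V = [p*·0.0000 + (1−p*)·0.0000]/1.28 = 0.0000. B = V − Δ·S = 0.0000.
(0,0): S=145.0000. Δ = (V_up−V_dn)/(S_up−S_dn) = (0.0000−2.3802)/(192.8500−117.4500) = -0.0316. V = [p*·0.0000 + (1−p*)·2.3802]/1.28 = 0.1788. B = V − Δ·S = 4.7562.
The time-0 hedge costs 0.1788, which is the no-arbitrage price.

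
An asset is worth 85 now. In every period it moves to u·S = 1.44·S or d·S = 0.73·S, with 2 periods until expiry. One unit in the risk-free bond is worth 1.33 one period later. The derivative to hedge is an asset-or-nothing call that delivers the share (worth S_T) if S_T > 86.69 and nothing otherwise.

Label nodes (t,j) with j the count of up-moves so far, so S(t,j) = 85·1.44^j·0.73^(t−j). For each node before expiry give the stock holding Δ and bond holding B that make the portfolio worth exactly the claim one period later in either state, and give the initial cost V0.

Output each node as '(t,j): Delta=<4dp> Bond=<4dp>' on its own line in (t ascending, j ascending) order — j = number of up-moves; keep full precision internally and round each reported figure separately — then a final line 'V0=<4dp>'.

The replicating-portfolio and risk-neutral prices coincide; use p* = (1.33−0.73)/(1.44−0.73) = 0.8451 for the latter.
Terminal payoffs: V(2,0)=0.0000, V(2,1)=89.3520, V(2,2)=176.2560
Node (1,0) S=62.0500: V=(p*·89.3520+(1−p*)·0.0000)/1.33=56.7735; Δ=(89.3520−0.0000)/(89.3520−45.2965)=2.0282; B=V−Δ·S=-69.0744
Node (1,1) S=122.4000: V=(p*·176.2560+(1−p*)·89.3520)/1.33=122.4000; Δ=(176.2560−89.3520)/(176.2560−89.3520)=1.0000; B=V−Δ·S=0.0000
Node (0,0) S=85.0000: V=(p*·122.4000+(1−p*)·56.7735)/1.33=84.3853; Δ=(122.4000−56.7735)/(122.4000−62.0500)=1.0874; B=V−Δ·S=-8.0464
Each (Δ,B) replicates both successor values, so the strategy is self-financing and V0 is arbitrage-free.

(0,0): Delta=1.0874 Bond=-8.0464
(1,0): Delta=2.0282 Bond=-69.0744
(1,1): Delta=1.0000 Bond=0.0000
V0=84.3853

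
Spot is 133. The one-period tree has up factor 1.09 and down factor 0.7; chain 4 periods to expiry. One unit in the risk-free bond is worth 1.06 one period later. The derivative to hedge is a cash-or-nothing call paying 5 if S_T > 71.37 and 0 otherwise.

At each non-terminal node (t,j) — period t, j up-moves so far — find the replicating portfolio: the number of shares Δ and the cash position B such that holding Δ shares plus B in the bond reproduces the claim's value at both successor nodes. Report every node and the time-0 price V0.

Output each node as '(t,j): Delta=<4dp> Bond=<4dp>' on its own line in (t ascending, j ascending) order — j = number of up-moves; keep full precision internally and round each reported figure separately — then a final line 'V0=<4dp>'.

(0,0): Delta=0.0013 Bond=3.7773
(1,0): Delta=0.0174 Bond=2.5070
(1,1): Delta=0.0005 Bond=4.1287
(2,0): Delta=0.1713 Bond=-7.3728
(2,1): Delta=0.0092 Bond=3.4933
(2,2): Delta=0.0000 Bond=4.4500
(3,0): Delta=0.0000 Bond=0.0000
(3,1): Delta=0.1805 Bond=-8.4664
(3,2): Delta=0.0000 Bond=4.7170
(3,3): Delta=0.0000 Bond=4.7170
V0=3.9537

Since d<R<u, set p* = (R−d)/(u−d) = 0.9231; price each node as the discounted p*-expectation of its children.
Terminal values V(4,·): V(4,0)=0.0000, V(4,1)=0.0000, V(4,2)=5.0000, V(4,3)=5.0000, V(4,4)=5.0000
  t=3,j=0: stock 45.6190 → up 49.7247 (V=0.0000), down 31.9333 (V=0.0000). Price 0.0000; hedge Δ=0.0000, bond B=0.0000.
  t=3,j=1: stock 71.0353 → up 77.4285 (V=5.0000), down 49.7247 (V=0.0000). Price 4.3541; hedge Δ=0.1805, bond B=-8.4664.
  t=3,j=2: stock 110.6121 → up 120.5672 (V=5.0000), down 77.4285 (V=5.0000). Price 4.7170; hedge Δ=0.0000, bond B=4.7170.
  t=3,j=3: stock 172.2389 → up 187.7404 (V=5.0000), down 120.5672 (V=5.0000). Price 4.7170; hedge Δ=0.0000, bond B=4.7170.
  t=2,j=0: stock 65.1700 → up 71.0353 (V=4.3541), down 45.6190 (V=0.0000). Price 3.7917; hedge Δ=0.1713, bond B=-7.3728.
  t=2,j=1: stock 101.4790 → up 110.6121 (V=4.7170), down 71.0353 (V=4.3541). Price 4.4237; hedge Δ=0.0092, bond B=3.4933.
  t=2,j=2: stock 158.0173 → up 172.2389 (V=4.7170), down 110.6121 (V=4.7170). Price 4.4500; hedge Δ=0.0000, bond B=4.4500.
  t=1,j=0: stock 93.1000 → up 101.4790 (V=4.4237), down 65.1700 (V=3.7917). Price 4.1274; hedge Δ=0.0174, bond B=2.5070.
  t=1,j=1: stock 144.9700 → up 158.0173 (V=4.4500), down 101.4790 (V=4.4237). Price 4.1962; hedge Δ=0.0005, bond B=4.1287.
  t=0,j=0: stock 133.0000 → up 144.9700 (V=4.1962), down 93.1000 (V=4.1274). Price 3.9537; hedge Δ=0.0013, bond B=3.7773.
Each (Δ,B) replicates both successor values, so the strategy is self-financing and V0 is arbitrage-free.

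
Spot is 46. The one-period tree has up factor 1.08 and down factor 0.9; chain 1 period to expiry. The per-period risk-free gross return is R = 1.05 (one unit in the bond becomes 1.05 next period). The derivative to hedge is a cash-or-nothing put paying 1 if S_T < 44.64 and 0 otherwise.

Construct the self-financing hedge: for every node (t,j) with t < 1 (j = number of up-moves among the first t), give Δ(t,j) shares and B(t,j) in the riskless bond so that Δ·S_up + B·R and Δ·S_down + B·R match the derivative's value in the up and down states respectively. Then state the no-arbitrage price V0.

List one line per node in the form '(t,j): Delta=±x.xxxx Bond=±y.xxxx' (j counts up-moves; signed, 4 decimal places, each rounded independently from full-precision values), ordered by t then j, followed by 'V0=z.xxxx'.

(0,0): Delta=-0.1208 Bond=5.7143
V0=0.1587

The replicating-portfolio and risk-neutral prices coincide; use p* = (1.05−0.9)/(1.08−0.9) = 0.8333 for the latter.
Payoff layer (t=1): V(1,0)=1.0000, V(1,1)=0.0000
(0,0): S=46.0000. Δ = (V_up−V_dn)/(S_up−S_dn) = (0.0000−1.0000)/(49.6800−41.4000) = -0.1208. V = [p*·0.0000 + (1−p*)·1.0000]/1.05 = 0.1587. B = V − Δ·S = 5.7143.
Each (Δ,B) replicates both successor values, so the strategy is self-financing and V0 is arbitrage-free.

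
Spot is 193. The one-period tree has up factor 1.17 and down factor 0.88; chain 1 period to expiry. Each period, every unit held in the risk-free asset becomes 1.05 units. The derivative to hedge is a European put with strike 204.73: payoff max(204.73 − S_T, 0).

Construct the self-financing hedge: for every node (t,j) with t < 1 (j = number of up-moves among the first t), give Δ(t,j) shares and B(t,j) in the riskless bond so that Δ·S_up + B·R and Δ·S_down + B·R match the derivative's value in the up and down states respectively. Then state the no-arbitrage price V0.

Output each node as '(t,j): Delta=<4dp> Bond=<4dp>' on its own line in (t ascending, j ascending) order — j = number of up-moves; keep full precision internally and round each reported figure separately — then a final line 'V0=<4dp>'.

The replicating-portfolio and risk-neutral prices coincide; use p* = (1.05−0.88)/(1.17−0.88) = 0.5862 for the latter.
At expiry t=1: V(1,0)=34.8900, V(1,1)=0.0000
Node (0,0) S=193.0000: V=(p*·0.0000+(1−p*)·34.8900)/1.05=13.7498; Δ=(0.0000−34.8900)/(225.8100−169.8400)=-0.6234; B=V−Δ·S=134.0601
Check: Δ(0,0)·S0 + B(0,0) = 13.7498 = V0.

(0,0): Delta=-0.6234 Bond=134.0601
V0=13.7498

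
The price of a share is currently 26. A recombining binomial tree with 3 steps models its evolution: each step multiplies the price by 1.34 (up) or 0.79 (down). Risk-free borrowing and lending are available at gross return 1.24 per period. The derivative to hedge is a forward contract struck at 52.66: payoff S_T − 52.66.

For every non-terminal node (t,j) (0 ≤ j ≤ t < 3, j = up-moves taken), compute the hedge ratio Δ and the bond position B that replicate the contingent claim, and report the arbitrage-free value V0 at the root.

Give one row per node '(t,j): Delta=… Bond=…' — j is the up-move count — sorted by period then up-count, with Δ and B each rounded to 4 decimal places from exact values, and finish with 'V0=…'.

Since d<R<u, set p* = (R−d)/(u−d) = 0.8182; price each node as the discounted p*-expectation of its children.
At expiry t=3: V(3,0)=-39.8410, V(3,1)=-30.9164, V(3,2)=-15.7784, V(3,3)=9.8987
Node (2,0) S=16.2266: V=(p*·-30.9164+(1−p*)·-39.8410)/1.24=-26.2411; Δ=(-30.9164−-39.8410)/(21.7436−12.8190)=1.0000; B=V−Δ·S=-42.4677
Node (2,1) S=27.5236: V=(p*·-15.7784+(1−p*)·-30.9164)/1.24=-14.9441; Δ=(-15.7784−-30.9164)/(36.8816−21.7436)=1.0000; B=V−Δ·S=-42.4677
Node (2,2) S=46.6856: V=(p*·9.8987+(1−p*)·-15.7784)/1.24=4.2179; Δ=(9.8987−-15.7784)/(62.5587−36.8816)=1.0000; B=V−Δ·S=-42.4677
Node (1,0) S=20.5400: V=(p*·-14.9441+(1−p*)·-26.2411)/1.24=-13.7082; Δ=(-14.9441−-26.2411)/(27.5236−16.2266)=1.0000; B=V−Δ·S=-34.2482
Node (1,1) S=34.8400: V=(p*·4.2179+(1−p*)·-14.9441)/1.24=0.5918; Δ=(4.2179−-14.9441)/(46.6856−27.5236)=1.0000; B=V−Δ·S=-34.2482
Node (0,0) S=26.0000: V=(p*·0.5918+(1−p*)·-13.7082)/1.24=-1.6195; Δ=(0.5918−-13.7082)/(34.8400−20.5400)=1.0000; B=V−Δ·S=-27.6195
Self-financing check: at every node Δ·S+B equals the discounted successor values.

(0,0): Delta=1.0000 Bond=-27.6195
(1,0): Delta=1.0000 Bond=-34.2482
(1,1): Delta=1.0000 Bond=-34.2482
(2,0): Delta=1.0000 Bond=-42.4677
(2,1): Delta=1.0000 Bond=-42.4677
(2,2): Delta=1.0000 Bond=-42.4677
V0=-1.6195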